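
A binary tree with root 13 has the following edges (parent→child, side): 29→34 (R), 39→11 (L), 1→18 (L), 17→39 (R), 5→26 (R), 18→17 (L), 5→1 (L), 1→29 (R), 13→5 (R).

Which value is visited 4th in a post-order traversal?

Post-order visits the left subtree, then the right subtree, then the node.
At 13: no left child.
At 13: go right to 5.
  At 5: go left to 1.
    At 1: go left to 18.
      At 18: go left to 17.
        At 17: no left child.
        At 17: go right to 39.
          At 39: go left to 11.
            11 is a leaf — visit 11.
          At 39: no right child.
          Visit 39.
        Visit 17.
      At 18: no right child.
      Visit 18.
    At 1: go right to 29.
      At 29: no left child.
      At 29: go right to 34.
        34 is a leaf — visit 34.
      Visit 29.
    Visit 1.
  At 5: go right to 26.
    26 is a leaf — visit 26.
  Visit 5.
Visit 13.
Full post-order sequence: 11, 39, 17, 18, 34, 29, 1, 26, 5, 13.

18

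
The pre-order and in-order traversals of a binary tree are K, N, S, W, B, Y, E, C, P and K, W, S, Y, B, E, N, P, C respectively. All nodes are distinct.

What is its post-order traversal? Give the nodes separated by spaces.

W Y E B S P C N K

The first element of pre-order is the root; it splits in-order into left and right subtrees.
Root K: left subtree has 0 nodes { }, right has 8 {W, S, Y, B, E, N, P, C}.
  Root N: left subtree has 5 nodes {W, S, Y, B, E}, right has 2 {P, C}.
    Root S: left subtree has 1 node {W}, right has 3 {Y, B, E}.
      Root B: left subtree has 1 node {Y}, right has 1 {E}.
    Root C: left subtree has 1 node {P}, right has 0 { }.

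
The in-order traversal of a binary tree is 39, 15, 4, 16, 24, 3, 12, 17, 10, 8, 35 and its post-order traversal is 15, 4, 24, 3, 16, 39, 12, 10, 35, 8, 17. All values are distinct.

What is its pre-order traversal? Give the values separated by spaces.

17 12 39 16 4 15 3 24 8 10 35

The last element of post-order is the root; it splits in-order into left and right subtrees.
Root 17: left subtree has 7 nodes {39, 15, 4, 16, 24, 3, 12}, right has 3 {10, 8, 35}.
  Root 12: left subtree has 6 nodes {39, 15, 4, 16, 24, 3}, right has 0 { }.
    Root 39: left subtree has 0 nodes { }, right has 5 {15, 4, 16, 24, 3}.
      Root 16: left subtree has 2 nodes {15, 4}, right has 2 {24, 3}.
        Root 4: left subtree has 1 node {15}, right has 0 { }.
        Root 3: left subtree has 1 node {24}, right has 0 { }.
  Root 8: left subtree has 1 node {10}, right has 1 {35}.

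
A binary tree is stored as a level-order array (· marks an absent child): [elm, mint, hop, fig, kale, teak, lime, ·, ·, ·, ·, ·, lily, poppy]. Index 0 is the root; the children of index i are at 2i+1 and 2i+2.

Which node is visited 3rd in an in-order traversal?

In-order visits the left subtree, then the node, then the right subtree.
At elm: go left to mint.
  At mint: go left to fig.
    fig is a leaf — visit fig.
  Visit mint.
  At mint: go right to kale.
    kale is a leaf — visit kale.
Visit elm.
At elm: go right to hop.
  At hop: go left to teak.
    At teak: no left child.
    Visit teak.
    At teak: go right to lily.
      lily is a leaf — visit lily.
  Visit hop.
  At hop: go right to lime.
    At lime: go left to poppy.
      poppy is a leaf — visit poppy.
    Visit lime.
    At lime: no right child.
Full in-order sequence: fig, mint, kale, elm, teak, lily, hop, poppy, lime.

kale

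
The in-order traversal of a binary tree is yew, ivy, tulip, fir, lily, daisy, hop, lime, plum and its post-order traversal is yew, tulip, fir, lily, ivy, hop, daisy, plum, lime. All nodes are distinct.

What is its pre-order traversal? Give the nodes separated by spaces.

The last element of post-order is the root; it splits in-order into left and right subtrees.
Root lime: left subtree has 7 nodes {yew, ivy, tulip, fir, lily, daisy, hop}, right has 1 {plum}.
  Root daisy: left subtree has 5 nodes {yew, ivy, tulip, fir, lily}, right has 1 {hop}.
    Root ivy: left subtree has 1 node {yew}, right has 3 {tulip, fir, lily}.
      Root lily: left subtree has 2 nodes {tulip, fir}, right has 0 { }.
        Root fir: left subtree has 1 node {tulip}, right has 0 { }.

lime daisy ivy yew lily fir tulip hop plum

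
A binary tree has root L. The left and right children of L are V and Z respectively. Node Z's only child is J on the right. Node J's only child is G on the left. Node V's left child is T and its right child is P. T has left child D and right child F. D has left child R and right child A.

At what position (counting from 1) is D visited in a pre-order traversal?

4

Pre-order visits the node, then its left subtree, then its right subtree.
Visit L.
At L: go left to V.
  Visit V.
  At V: go left to T.
    Visit T.
    At T: go left to D.
      Visit D.
      At D: go left to R.
        R is a leaf — visit R.
      At D: go right to A.
        A is a leaf — visit A.
    At T: go right to F.
      F is a leaf — visit F.
  At V: go right to P.
    P is a leaf — visit P.
At L: go right to Z.
  Visit Z.
  At Z: no left child.
  At Z: go right to J.
    Visit J.
    At J: go left to G.
      G is a leaf — visit G.
    At J: no right child.
Full pre-order sequence: L, V, T, D, R, A, F, P, Z, J, G.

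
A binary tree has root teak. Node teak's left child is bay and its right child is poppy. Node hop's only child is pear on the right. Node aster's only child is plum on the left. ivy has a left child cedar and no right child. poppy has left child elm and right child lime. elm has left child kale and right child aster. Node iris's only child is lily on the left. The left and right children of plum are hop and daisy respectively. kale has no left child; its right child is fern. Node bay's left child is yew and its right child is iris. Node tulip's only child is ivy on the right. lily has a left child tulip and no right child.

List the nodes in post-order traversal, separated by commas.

yew, cedar, ivy, tulip, lily, iris, bay, fern, kale, pear, hop, daisy, plum, aster, elm, lime, poppy, teak

Post-order visits the left subtree, then the right subtree, then the node.
At teak: go left to bay.
  At bay: go left to yew.
    yew is a leaf — visit yew.
  At bay: go right to iris.
    At iris: go left to lily.
      At lily: go left to tulip.
        At tulip: no left child.
        At tulip: go right to ivy.
          At ivy: go left to cedar.
            cedar is a leaf — visit cedar.
          At ivy: no right child.
          Visit ivy.
        Visit tulip.
      At lily: no right child.
      Visit lily.
    At iris: no right child.
    Visit iris.
  Visit bay.
At teak: go right to poppy.
  At poppy: go left to elm.
    At elm: go left to kale.
      At kale: no left child.
      At kale: go right to fern.
        fern is a leaf — visit fern.
      Visit kale.
    At elm: go right to aster.
      At aster: go left to plum.
        At plum: go left to hop.
          At hop: no left child.
          At hop: go right to pear.
            pear is a leaf — visit pear.
          Visit hop.
        At plum: go right to daisy.
          daisy is a leaf — visit daisy.
        Visit plum.
      At aster: no right child.
      Visit aster.
    Visit elm.
  At poppy: go right to lime.
    lime is a leaf — visit lime.
  Visit poppy.
Visit teak.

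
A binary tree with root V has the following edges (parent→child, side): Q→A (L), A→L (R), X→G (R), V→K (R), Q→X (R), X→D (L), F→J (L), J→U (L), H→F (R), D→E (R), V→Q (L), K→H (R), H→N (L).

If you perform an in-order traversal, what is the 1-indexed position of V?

8

In-order visits the left subtree, then the node, then the right subtree.
At V: go left to Q.
  At Q: go left to A.
    At A: no left child.
    Visit A.
    At A: go right to L.
      L is a leaf — visit L.
  Visit Q.
  At Q: go right to X.
    At X: go left to D.
      At D: no left child.
      Visit D.
      At D: go right to E.
        E is a leaf — visit E.
    Visit X.
    At X: go right to G.
      G is a leaf — visit G.
Visit V.
At V: go right to K.
  At K: no left child.
  Visit K.
  At K: go right to H.
    At H: go left to N.
      N is a leaf — visit N.
    Visit H.
    At H: go right to F.
      At F: go left to J.
        At J: go left to U.
          U is a leaf — visit U.
        Visit J.
        At J: no right child.
      Visit F.
      At F: no right child.
Full in-order sequence: A, L, Q, D, E, X, G, V, K, N, H, U, J, F.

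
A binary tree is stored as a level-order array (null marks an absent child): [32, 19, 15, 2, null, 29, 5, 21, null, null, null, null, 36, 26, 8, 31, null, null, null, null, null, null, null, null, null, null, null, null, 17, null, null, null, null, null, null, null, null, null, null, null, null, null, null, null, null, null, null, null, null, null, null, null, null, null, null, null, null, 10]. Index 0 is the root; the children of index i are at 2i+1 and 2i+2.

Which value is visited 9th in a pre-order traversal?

5

Pre-order visits the node, then its left subtree, then its right subtree.
Visit 32.
At 32: go left to 19.
  Visit 19.
  At 19: go left to 2.
    Visit 2.
    At 2: go left to 21.
      Visit 21.
      At 21: go left to 31.
        31 is a leaf — visit 31.
      At 21: no right child.
    At 2: no right child.
  At 19: no right child.
At 32: go right to 15.
  Visit 15.
  At 15: go left to 29.
    Visit 29.
    At 29: no left child.
    At 29: go right to 36.
      36 is a leaf — visit 36.
  At 15: go right to 5.
    Visit 5.
    At 5: go left to 26.
      Visit 26.
      At 26: no left child.
      At 26: go right to 17.
        Visit 17.
        At 17: go left to 10.
          10 is a leaf — visit 10.
        At 17: no right child.
    At 5: go right to 8.
      8 is a leaf — visit 8.
Full pre-order sequence: 32, 19, 2, 21, 31, 15, 29, 36, 5, 26, 17, 10, 8.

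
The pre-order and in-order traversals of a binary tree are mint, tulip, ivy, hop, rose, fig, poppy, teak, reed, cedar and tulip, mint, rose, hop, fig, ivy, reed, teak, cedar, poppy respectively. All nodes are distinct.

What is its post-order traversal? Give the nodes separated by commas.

tulip, rose, fig, hop, reed, cedar, teak, poppy, ivy, mint

The first element of pre-order is the root; it splits in-order into left and right subtrees.
Root mint: left subtree has 1 node {tulip}, right has 8 {rose, hop, fig, ivy, reed, teak, cedar, poppy}.
  Root ivy: left subtree has 3 nodes {rose, hop, fig}, right has 4 {reed, teak, cedar, poppy}.
    Root hop: left subtree has 1 node {rose}, right has 1 {fig}.
    Root poppy: left subtree has 3 nodes {reed, teak, cedar}, right has 0 { }.
      Root teak: left subtree has 1 node {reed}, right has 1 {cedar}.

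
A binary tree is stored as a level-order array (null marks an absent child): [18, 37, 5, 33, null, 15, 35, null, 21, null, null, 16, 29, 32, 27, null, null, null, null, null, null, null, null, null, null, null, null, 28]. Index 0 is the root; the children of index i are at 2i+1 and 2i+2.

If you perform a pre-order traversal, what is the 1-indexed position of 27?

12

Pre-order visits the node, then its left subtree, then its right subtree.
Visit 18.
At 18: go left to 37.
  Visit 37.
  At 37: go left to 33.
    Visit 33.
    At 33: no left child.
    At 33: go right to 21.
      21 is a leaf — visit 21.
  At 37: no right child.
At 18: go right to 5.
  Visit 5.
  At 5: go left to 15.
    Visit 15.
    At 15: go left to 16.
      16 is a leaf — visit 16.
    At 15: go right to 29.
      29 is a leaf — visit 29.
  At 5: go right to 35.
    Visit 35.
    At 35: go left to 32.
      Visit 32.
      At 32: go left to 28.
        28 is a leaf — visit 28.
      At 32: no right child.
    At 35: go right to 27.
      27 is a leaf — visit 27.
Full pre-order sequence: 18, 37, 33, 21, 5, 15, 16, 29, 35, 32, 28, 27.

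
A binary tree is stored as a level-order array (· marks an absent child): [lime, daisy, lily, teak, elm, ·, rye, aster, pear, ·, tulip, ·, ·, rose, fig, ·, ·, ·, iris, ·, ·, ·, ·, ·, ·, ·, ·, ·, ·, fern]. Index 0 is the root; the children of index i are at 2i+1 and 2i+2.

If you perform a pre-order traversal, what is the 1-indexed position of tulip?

Pre-order visits the node, then its left subtree, then its right subtree.
Visit lime.
At lime: go left to daisy.
  Visit daisy.
  At daisy: go left to teak.
    Visit teak.
    At teak: go left to aster.
      aster is a leaf — visit aster.
    At teak: go right to pear.
      Visit pear.
      At pear: no left child.
      At pear: go right to iris.
        iris is a leaf — visit iris.
  At daisy: go right to elm.
    Visit elm.
    At elm: no left child.
    At elm: go right to tulip.
      tulip is a leaf — visit tulip.
At lime: go right to lily.
  Visit lily.
  At lily: no left child.
  At lily: go right to rye.
    Visit rye.
    At rye: go left to rose.
      rose is a leaf — visit rose.
    At rye: go right to fig.
      Visit fig.
      At fig: go left to fern.
        fern is a leaf — visit fern.
      At fig: no right child.
Full pre-order sequence: lime, daisy, teak, aster, pear, iris, elm, tulip, lily, rye, rose, fig, fern.

8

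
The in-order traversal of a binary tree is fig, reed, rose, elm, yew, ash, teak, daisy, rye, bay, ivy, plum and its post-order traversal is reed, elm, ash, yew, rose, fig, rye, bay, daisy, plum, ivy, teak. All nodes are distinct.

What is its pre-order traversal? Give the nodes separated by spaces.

The last element of post-order is the root; it splits in-order into left and right subtrees.
Root teak: left subtree has 6 nodes {fig, reed, rose, elm, yew, ash}, right has 5 {daisy, rye, bay, ivy, plum}.
  Root fig: left subtree has 0 nodes { }, right has 5 {reed, rose, elm, yew, ash}.
    Root rose: left subtree has 1 node {reed}, right has 3 {elm, yew, ash}.
      Root yew: left subtree has 1 node {elm}, right has 1 {ash}.
  Root ivy: left subtree has 3 nodes {daisy, rye, bay}, right has 1 {plum}.
    Root daisy: left subtree has 0 nodes { }, right has 2 {rye, bay}.
      Root bay: left subtree has 1 node {rye}, right has 0 { }.

teak fig rose reed yew elm ash ivy daisy bay rye plum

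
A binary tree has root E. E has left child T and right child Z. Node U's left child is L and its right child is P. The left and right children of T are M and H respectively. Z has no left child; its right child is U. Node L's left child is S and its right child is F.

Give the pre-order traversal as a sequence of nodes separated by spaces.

E T M H Z U L S F P

Pre-order visits the node, then its left subtree, then its right subtree.
Visit E.
At E: go left to T.
  Visit T.
  At T: go left to M.
    M is a leaf — visit M.
  At T: go right to H.
    H is a leaf — visit H.
At E: go right to Z.
  Visit Z.
  At Z: no left child.
  At Z: go right to U.
    Visit U.
    At U: go left to L.
      Visit L.
      At L: go left to S.
        S is a leaf — visit S.
      At L: go right to F.
        F is a leaf — visit F.
    At U: go right to P.
      P is a leaf — visit P.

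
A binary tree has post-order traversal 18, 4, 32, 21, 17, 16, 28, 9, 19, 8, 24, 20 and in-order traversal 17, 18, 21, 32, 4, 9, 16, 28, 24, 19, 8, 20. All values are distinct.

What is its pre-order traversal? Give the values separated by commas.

20, 24, 9, 17, 21, 18, 32, 4, 28, 16, 8, 19

The last element of post-order is the root; it splits in-order into left and right subtrees.
Root 20: left subtree has 11 nodes {17, 18, 21, 32, 4, 9, 16, 28, 24, 19, 8}, right has 0 { }.
  Root 24: left subtree has 8 nodes {17, 18, 21, 32, 4, 9, 16, 28}, right has 2 {19, 8}.
    Root 9: left subtree has 5 nodes {17, 18, 21, 32, 4}, right has 2 {16, 28}.
      Root 17: left subtree has 0 nodes { }, right has 4 {18, 21, 32, 4}.
        Root 21: left subtree has 1 node {18}, right has 2 {32, 4}.
          Root 32: left subtree has 0 nodes { }, right has 1 {4}.
      Root 28: left subtree has 1 node {16}, right has 0 { }.
    Root 8: left subtree has 1 node {19}, right has 0 { }.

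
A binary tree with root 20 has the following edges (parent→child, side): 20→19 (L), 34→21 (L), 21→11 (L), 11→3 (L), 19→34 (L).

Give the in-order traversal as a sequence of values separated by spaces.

3 11 21 34 19 20

In-order visits the left subtree, then the node, then the right subtree.
At 20: go left to 19.
  At 19: go left to 34.
    At 34: go left to 21.
      At 21: go left to 11.
        At 11: go left to 3.
          3 is a leaf — visit 3.
        Visit 11.
        At 11: no right child.
      Visit 21.
      At 21: no right child.
    Visit 34.
    At 34: no right child.
  Visit 19.
  At 19: no right child.
Visit 20.
At 20: no right child.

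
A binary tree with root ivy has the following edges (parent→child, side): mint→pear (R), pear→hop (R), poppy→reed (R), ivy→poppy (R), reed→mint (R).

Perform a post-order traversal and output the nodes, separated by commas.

hop, pear, mint, reed, poppy, ivy

Post-order visits the left subtree, then the right subtree, then the node.
At ivy: no left child.
At ivy: go right to poppy.
  At poppy: no left child.
  At poppy: go right to reed.
    At reed: no left child.
    At reed: go right to mint.
      At mint: no left child.
      At mint: go right to pear.
        At pear: no left child.
        At pear: go right to hop.
          hop is a leaf — visit hop.
        Visit pear.
      Visit mint.
    Visit reed.
  Visit poppy.
Visit ivy.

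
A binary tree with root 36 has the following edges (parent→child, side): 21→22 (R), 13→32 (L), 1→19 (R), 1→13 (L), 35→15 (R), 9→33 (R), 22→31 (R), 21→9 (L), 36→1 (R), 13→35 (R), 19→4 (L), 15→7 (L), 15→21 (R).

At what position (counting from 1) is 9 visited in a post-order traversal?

Post-order visits the left subtree, then the right subtree, then the node.
At 36: no left child.
At 36: go right to 1.
  At 1: go left to 13.
    At 13: go left to 32.
      32 is a leaf — visit 32.
    At 13: go right to 35.
      At 35: no left child.
      At 35: go right to 15.
        At 15: go left to 7.
          7 is a leaf — visit 7.
        At 15: go right to 21.
          At 21: go left to 9.
            At 9: no left child.
            At 9: go right to 33.
              33 is a leaf — visit 33.
            Visit 9.
          At 21: go right to 22.
            At 22: no left child.
            At 22: go right to 31.
              31 is a leaf — visit 31.
            Visit 22.
          Visit 21.
        Visit 15.
      Visit 35.
    Visit 13.
  At 1: go right to 19.
    At 19: go left to 4.
      4 is a leaf — visit 4.
    At 19: no right child.
    Visit 19.
  Visit 1.
Visit 36.
Full post-order sequence: 32, 7, 33, 9, 31, 22, 21, 15, 35, 13, 4, 19, 1, 36.

4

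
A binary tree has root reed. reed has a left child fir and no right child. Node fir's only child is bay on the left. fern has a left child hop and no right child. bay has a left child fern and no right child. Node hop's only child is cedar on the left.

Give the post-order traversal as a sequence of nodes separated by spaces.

cedar hop fern bay fir reed

Post-order visits the left subtree, then the right subtree, then the node.
At reed: go left to fir.
  At fir: go left to bay.
    At bay: go left to fern.
      At fern: go left to hop.
        At hop: go left to cedar.
          cedar is a leaf — visit cedar.
        At hop: no right child.
        Visit hop.
      At fern: no right child.
      Visit fern.
    At bay: no right child.
    Visit bay.
  At fir: no right child.
  Visit fir.
At reed: no right child.
Visit reed.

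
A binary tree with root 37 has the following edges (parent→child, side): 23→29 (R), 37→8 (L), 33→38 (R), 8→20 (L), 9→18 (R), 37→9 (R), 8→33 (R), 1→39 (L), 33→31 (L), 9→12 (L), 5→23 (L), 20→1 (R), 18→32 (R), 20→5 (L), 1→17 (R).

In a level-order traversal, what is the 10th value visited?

31

Level-order visits nodes level by level from the root, left to right within each level.
Level 0: 37
Level 1: 8, 9
Level 2: 20, 33, 12, 18
Level 3: 5, 1, 31, 38, 32
Level 4: 23, 39, 17
Level 5: 29
Full level-order sequence: 37, 8, 9, 20, 33, 12, 18, 5, 1, 31, 38, 32, 23, 39, 17, 29.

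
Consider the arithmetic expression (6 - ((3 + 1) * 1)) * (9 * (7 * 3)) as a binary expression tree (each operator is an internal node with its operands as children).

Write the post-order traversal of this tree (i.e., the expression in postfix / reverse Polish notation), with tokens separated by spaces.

Post-order on an expression tree gives postfix notation: for each operator, emit left operand, right operand, then the operator.

6 3 1 + 1 * - 9 7 3 * * *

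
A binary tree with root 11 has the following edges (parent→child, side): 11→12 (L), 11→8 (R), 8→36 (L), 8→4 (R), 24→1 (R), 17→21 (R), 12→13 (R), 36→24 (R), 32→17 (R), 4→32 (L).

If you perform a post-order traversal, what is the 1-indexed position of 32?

Post-order visits the left subtree, then the right subtree, then the node.
At 11: go left to 12.
  At 12: no left child.
  At 12: go right to 13.
    13 is a leaf — visit 13.
  Visit 12.
At 11: go right to 8.
  At 8: go left to 36.
    At 36: no left child.
    At 36: go right to 24.
      At 24: no left child.
      At 24: go right to 1.
        1 is a leaf — visit 1.
      Visit 24.
    Visit 36.
  At 8: go right to 4.
    At 4: go left to 32.
      At 32: no left child.
      At 32: go right to 17.
        At 17: no left child.
        At 17: go right to 21.
          21 is a leaf — visit 21.
        Visit 17.
      Visit 32.
    At 4: no right child.
    Visit 4.
  Visit 8.
Visit 11.
Full post-order sequence: 13, 12, 1, 24, 36, 21, 17, 32, 4, 8, 11.

8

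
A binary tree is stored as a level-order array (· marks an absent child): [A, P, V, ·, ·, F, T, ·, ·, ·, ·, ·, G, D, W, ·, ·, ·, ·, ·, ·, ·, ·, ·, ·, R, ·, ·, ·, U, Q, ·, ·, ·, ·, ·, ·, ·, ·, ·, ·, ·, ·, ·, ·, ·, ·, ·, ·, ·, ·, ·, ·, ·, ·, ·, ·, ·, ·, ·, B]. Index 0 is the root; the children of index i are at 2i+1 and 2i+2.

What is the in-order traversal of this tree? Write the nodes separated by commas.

P, A, F, R, G, V, D, T, U, B, W, Q

In-order visits the left subtree, then the node, then the right subtree.
At A: go left to P.
  P is a leaf — visit P.
Visit A.
At A: go right to V.
  At V: go left to F.
    At F: no left child.
    Visit F.
    At F: go right to G.
      At G: go left to R.
        R is a leaf — visit R.
      Visit G.
      At G: no right child.
  Visit V.
  At V: go right to T.
    At T: go left to D.
      D is a leaf — visit D.
    Visit T.
    At T: go right to W.
      At W: go left to U.
        At U: no left child.
        Visit U.
        At U: go right to B.
          B is a leaf — visit B.
      Visit W.
      At W: go right to Q.
        Q is a leaf — visit Q.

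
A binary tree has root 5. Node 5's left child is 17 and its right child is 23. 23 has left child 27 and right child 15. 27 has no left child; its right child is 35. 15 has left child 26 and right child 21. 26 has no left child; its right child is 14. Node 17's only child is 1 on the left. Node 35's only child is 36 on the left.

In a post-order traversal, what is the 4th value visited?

Post-order visits the left subtree, then the right subtree, then the node.
At 5: go left to 17.
  At 17: go left to 1.
    1 is a leaf — visit 1.
  At 17: no right child.
  Visit 17.
At 5: go right to 23.
  At 23: go left to 27.
    At 27: no left child.
    At 27: go right to 35.
      At 35: go left to 36.
        36 is a leaf — visit 36.
      At 35: no right child.
      Visit 35.
    Visit 27.
  At 23: go right to 15.
    At 15: go left to 26.
      At 26: no left child.
      At 26: go right to 14.
        14 is a leaf — visit 14.
      Visit 26.
    At 15: go right to 21.
      21 is a leaf — visit 21.
    Visit 15.
  Visit 23.
Visit 5.
Full post-order sequence: 1, 17, 36, 35, 27, 14, 26, 21, 15, 23, 5.

35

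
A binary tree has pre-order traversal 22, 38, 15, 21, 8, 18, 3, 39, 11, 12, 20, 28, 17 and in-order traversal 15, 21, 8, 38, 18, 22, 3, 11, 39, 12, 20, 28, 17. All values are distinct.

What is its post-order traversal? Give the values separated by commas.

8, 21, 15, 18, 38, 11, 17, 28, 20, 12, 39, 3, 22

The first element of pre-order is the root; it splits in-order into left and right subtrees.
Root 22: left subtree has 5 nodes {15, 21, 8, 38, 18}, right has 7 {3, 11, 39, 12, 20, 28, 17}.
  Root 38: left subtree has 3 nodes {15, 21, 8}, right has 1 {18}.
    Root 15: left subtree has 0 nodes { }, right has 2 {21, 8}.
      Root 21: left subtree has 0 nodes { }, right has 1 {8}.
  Root 3: left subtree has 0 nodes { }, right has 6 {11, 39, 12, 20, 28, 17}.
    Root 39: left subtree has 1 node {11}, right has 4 {12, 20, 28, 17}.
      Root 12: left subtree has 0 nodes { }, right has 3 {20, 28, 17}.
        Root 20: left subtree has 0 nodes { }, right has 2 {28, 17}.
          Root 28: left subtree has 0 nodes { }, right has 1 {17}.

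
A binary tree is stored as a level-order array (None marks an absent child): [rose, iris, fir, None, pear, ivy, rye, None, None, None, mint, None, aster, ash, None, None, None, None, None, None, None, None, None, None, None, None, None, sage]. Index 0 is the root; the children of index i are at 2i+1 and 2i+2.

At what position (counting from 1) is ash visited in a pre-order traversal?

9

Pre-order visits the node, then its left subtree, then its right subtree.
Visit rose.
At rose: go left to iris.
  Visit iris.
  At iris: no left child.
  At iris: go right to pear.
    Visit pear.
    At pear: no left child.
    At pear: go right to mint.
      mint is a leaf — visit mint.
At rose: go right to fir.
  Visit fir.
  At fir: go left to ivy.
    Visit ivy.
    At ivy: no left child.
    At ivy: go right to aster.
      aster is a leaf — visit aster.
  At fir: go right to rye.
    Visit rye.
    At rye: go left to ash.
      Visit ash.
      At ash: go left to sage.
        sage is a leaf — visit sage.
      At ash: no right child.
    At rye: no right child.
Full pre-order sequence: rose, iris, pear, mint, fir, ivy, aster, rye, ash, sage.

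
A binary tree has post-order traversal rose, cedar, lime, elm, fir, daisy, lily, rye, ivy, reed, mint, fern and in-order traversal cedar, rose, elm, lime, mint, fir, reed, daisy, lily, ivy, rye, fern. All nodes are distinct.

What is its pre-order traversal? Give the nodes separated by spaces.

fern mint elm cedar rose lime reed fir ivy lily daisy rye

The last element of post-order is the root; it splits in-order into left and right subtrees.
Root fern: left subtree has 11 nodes {cedar, rose, elm, lime, mint, fir, reed, daisy, lily, ivy, rye}, right has 0 { }.
  Root mint: left subtree has 4 nodes {cedar, rose, elm, lime}, right has 6 {fir, reed, daisy, lily, ivy, rye}.
    Root elm: left subtree has 2 nodes {cedar, rose}, right has 1 {lime}.
      Root cedar: left subtree has 0 nodes { }, right has 1 {rose}.
    Root reed: left subtree has 1 node {fir}, right has 4 {daisy, lily, ivy, rye}.
      Root ivy: left subtree has 2 nodes {daisy, lily}, right has 1 {rye}.
        Root lily: left subtree has 1 node {daisy}, right has 0 { }.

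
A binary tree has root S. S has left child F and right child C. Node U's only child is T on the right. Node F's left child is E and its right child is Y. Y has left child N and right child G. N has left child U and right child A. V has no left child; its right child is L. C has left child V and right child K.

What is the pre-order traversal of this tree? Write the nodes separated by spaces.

Pre-order visits the node, then its left subtree, then its right subtree.
Visit S.
At S: go left to F.
  Visit F.
  At F: go left to E.
    E is a leaf — visit E.
  At F: go right to Y.
    Visit Y.
    At Y: go left to N.
      Visit N.
      At N: go left to U.
        Visit U.
        At U: no left child.
        At U: go right to T.
          T is a leaf — visit T.
      At N: go right to A.
        A is a leaf — visit A.
    At Y: go right to G.
      G is a leaf — visit G.
At S: go right to C.
  Visit C.
  At C: go left to V.
    Visit V.
    At V: no left child.
    At V: go right to L.
      L is a leaf — visit L.
  At C: go right to K.
    K is a leaf — visit K.

S F E Y N U T A G C V L K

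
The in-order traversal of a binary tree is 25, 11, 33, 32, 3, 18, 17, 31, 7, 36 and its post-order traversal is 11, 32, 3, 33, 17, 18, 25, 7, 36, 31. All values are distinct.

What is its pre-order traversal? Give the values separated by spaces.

31 25 18 33 11 3 32 17 36 7

The last element of post-order is the root; it splits in-order into left and right subtrees.
Root 31: left subtree has 7 nodes {25, 11, 33, 32, 3, 18, 17}, right has 2 {7, 36}.
  Root 25: left subtree has 0 nodes { }, right has 6 {11, 33, 32, 3, 18, 17}.
    Root 18: left subtree has 4 nodes {11, 33, 32, 3}, right has 1 {17}.
      Root 33: left subtree has 1 node {11}, right has 2 {32, 3}.
        Root 3: left subtree has 1 node {32}, right has 0 { }.
  Root 36: left subtree has 1 node {7}, right has 0 { }.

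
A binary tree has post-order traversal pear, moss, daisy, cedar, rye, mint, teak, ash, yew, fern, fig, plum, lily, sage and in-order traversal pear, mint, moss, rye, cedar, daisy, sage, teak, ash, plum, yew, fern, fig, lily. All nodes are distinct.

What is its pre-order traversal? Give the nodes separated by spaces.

sage mint pear rye moss cedar daisy lily plum ash teak fig fern yew

The last element of post-order is the root; it splits in-order into left and right subtrees.
Root sage: left subtree has 6 nodes {pear, mint, moss, rye, cedar, daisy}, right has 7 {teak, ash, plum, yew, fern, fig, lily}.
  Root mint: left subtree has 1 node {pear}, right has 4 {moss, rye, cedar, daisy}.
    Root rye: left subtree has 1 node {moss}, right has 2 {cedar, daisy}.
      Root cedar: left subtree has 0 nodes { }, right has 1 {daisy}.
  Root lily: left subtree has 6 nodes {teak, ash, plum, yew, fern, fig}, right has 0 { }.
    Root plum: left subtree has 2 nodes {teak, ash}, right has 3 {yew, fern, fig}.
      Root ash: left subtree has 1 node {teak}, right has 0 { }.
      Root fig: left subtree has 2 nodes {yew, fern}, right has 0 { }.
        Root fern: left subtree has 1 node {yew}, right has 0 { }.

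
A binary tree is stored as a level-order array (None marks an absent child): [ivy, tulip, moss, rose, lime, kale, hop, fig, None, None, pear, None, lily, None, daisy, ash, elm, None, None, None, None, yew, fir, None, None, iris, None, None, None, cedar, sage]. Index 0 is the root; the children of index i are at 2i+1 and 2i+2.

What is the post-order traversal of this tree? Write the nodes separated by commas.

ash, elm, fig, rose, yew, fir, pear, lime, tulip, iris, lily, kale, cedar, sage, daisy, hop, moss, ivy

Post-order visits the left subtree, then the right subtree, then the node.
At ivy: go left to tulip.
  At tulip: go left to rose.
    At rose: go left to fig.
      At fig: go left to ash.
        ash is a leaf — visit ash.
      At fig: go right to elm.
        elm is a leaf — visit elm.
      Visit fig.
    At rose: no right child.
    Visit rose.
  At tulip: go right to lime.
    At lime: no left child.
    At lime: go right to pear.
      At pear: go left to yew.
        yew is a leaf — visit yew.
      At pear: go right to fir.
        fir is a leaf — visit fir.
      Visit pear.
    Visit lime.
  Visit tulip.
At ivy: go right to moss.
  At moss: go left to kale.
    At kale: no left child.
    At kale: go right to lily.
      At lily: go left to iris.
        iris is a leaf — visit iris.
      At lily: no right child.
      Visit lily.
    Visit kale.
  At moss: go right to hop.
    At hop: no left child.
    At hop: go right to daisy.
      At daisy: go left to cedar.
        cedar is a leaf — visit cedar.
      At daisy: go right to sage.
        sage is a leaf — visit sage.
      Visit daisy.
    Visit hop.
  Visit moss.
Visit ivy.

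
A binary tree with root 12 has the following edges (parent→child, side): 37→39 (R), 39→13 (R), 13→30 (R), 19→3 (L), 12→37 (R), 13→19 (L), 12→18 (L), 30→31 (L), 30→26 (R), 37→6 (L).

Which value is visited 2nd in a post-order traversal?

6

Post-order visits the left subtree, then the right subtree, then the node.
At 12: go left to 18.
  18 is a leaf — visit 18.
At 12: go right to 37.
  At 37: go left to 6.
    6 is a leaf — visit 6.
  At 37: go right to 39.
    At 39: no left child.
    At 39: go right to 13.
      At 13: go left to 19.
        At 19: go left to 3.
          3 is a leaf — visit 3.
        At 19: no right child.
        Visit 19.
      At 13: go right to 30.
        At 30: go left to 31.
          31 is a leaf — visit 31.
        At 30: go right to 26.
          26 is a leaf — visit 26.
        Visit 30.
      Visit 13.
    Visit 39.
  Visit 37.
Visit 12.
Full post-order sequence: 18, 6, 3, 19, 31, 26, 30, 13, 39, 37, 12.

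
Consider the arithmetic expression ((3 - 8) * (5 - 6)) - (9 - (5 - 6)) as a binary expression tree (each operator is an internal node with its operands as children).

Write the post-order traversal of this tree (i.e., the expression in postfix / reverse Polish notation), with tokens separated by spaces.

3 8 - 5 6 - * 9 5 6 - - -

Post-order on an expression tree gives postfix notation: for each operator, emit left operand, right operand, then the operator.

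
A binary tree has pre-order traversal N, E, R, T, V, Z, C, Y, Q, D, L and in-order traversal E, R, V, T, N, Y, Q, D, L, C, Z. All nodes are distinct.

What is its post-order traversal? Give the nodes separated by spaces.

The first element of pre-order is the root; it splits in-order into left and right subtrees.
Root N: left subtree has 4 nodes {E, R, V, T}, right has 6 {Y, Q, D, L, C, Z}.
  Root E: left subtree has 0 nodes { }, right has 3 {R, V, T}.
    Root R: left subtree has 0 nodes { }, right has 2 {V, T}.
      Root T: left subtree has 1 node {V}, right has 0 { }.
  Root Z: left subtree has 5 nodes {Y, Q, D, L, C}, right has 0 { }.
    Root C: left subtree has 4 nodes {Y, Q, D, L}, right has 0 { }.
      Root Y: left subtree has 0 nodes { }, right has 3 {Q, D, L}.
        Root Q: left subtree has 0 nodes { }, right has 2 {D, L}.
          Root D: left subtree has 0 nodes { }, right has 1 {L}.

V T R E L D Q Y C Z N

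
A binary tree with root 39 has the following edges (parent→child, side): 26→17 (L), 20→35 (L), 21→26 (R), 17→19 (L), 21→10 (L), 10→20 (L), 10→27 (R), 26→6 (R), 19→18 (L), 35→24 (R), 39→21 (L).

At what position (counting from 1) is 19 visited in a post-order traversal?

7

Post-order visits the left subtree, then the right subtree, then the node.
At 39: go left to 21.
  At 21: go left to 10.
    At 10: go left to 20.
      At 20: go left to 35.
        At 35: no left child.
        At 35: go right to 24.
          24 is a leaf — visit 24.
        Visit 35.
      At 20: no right child.
      Visit 20.
    At 10: go right to 27.
      27 is a leaf — visit 27.
    Visit 10.
  At 21: go right to 26.
    At 26: go left to 17.
      At 17: go left to 19.
        At 19: go left to 18.
          18 is a leaf — visit 18.
        At 19: no right child.
        Visit 19.
      At 17: no right child.
      Visit 17.
    At 26: go right to 6.
      6 is a leaf — visit 6.
    Visit 26.
  Visit 21.
At 39: no right child.
Visit 39.
Full post-order sequence: 24, 35, 20, 27, 10, 18, 19, 17, 6, 26, 21, 39.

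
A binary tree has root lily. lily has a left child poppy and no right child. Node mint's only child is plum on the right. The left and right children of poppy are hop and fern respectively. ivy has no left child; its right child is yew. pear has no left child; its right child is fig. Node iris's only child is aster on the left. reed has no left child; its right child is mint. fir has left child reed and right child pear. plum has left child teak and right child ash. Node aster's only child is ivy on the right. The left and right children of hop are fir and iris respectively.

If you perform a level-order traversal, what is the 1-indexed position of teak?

Level-order visits nodes level by level from the root, left to right within each level.
Level 0: lily
Level 1: poppy
Level 2: hop, fern
Level 3: fir, iris
Level 4: reed, pear, aster
Level 5: mint, fig, ivy
Level 6: plum, yew
Level 7: teak, ash
Full level-order sequence: lily, poppy, hop, fern, fir, iris, reed, pear, aster, mint, fig, ivy, plum, yew, teak, ash.

15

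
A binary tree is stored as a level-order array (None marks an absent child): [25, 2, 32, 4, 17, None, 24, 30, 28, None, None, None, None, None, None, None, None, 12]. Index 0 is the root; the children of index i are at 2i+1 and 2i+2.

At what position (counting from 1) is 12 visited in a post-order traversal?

2

Post-order visits the left subtree, then the right subtree, then the node.
At 25: go left to 2.
  At 2: go left to 4.
    At 4: go left to 30.
      30 is a leaf — visit 30.
    At 4: go right to 28.
      At 28: go left to 12.
        12 is a leaf — visit 12.
      At 28: no right child.
      Visit 28.
    Visit 4.
  At 2: go right to 17.
    17 is a leaf — visit 17.
  Visit 2.
At 25: go right to 32.
  At 32: no left child.
  At 32: go right to 24.
    24 is a leaf — visit 24.
  Visit 32.
Visit 25.
Full post-order sequence: 30, 12, 28, 4, 17, 2, 24, 32, 25.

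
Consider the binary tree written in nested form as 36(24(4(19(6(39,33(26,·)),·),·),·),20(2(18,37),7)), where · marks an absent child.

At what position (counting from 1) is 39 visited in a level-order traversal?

Level-order visits nodes level by level from the root, left to right within each level.
Level 0: 36
Level 1: 24, 20
Level 2: 4, 2, 7
Level 3: 19, 18, 37
Level 4: 6
Level 5: 39, 33
Level 6: 26
Full level-order sequence: 36, 24, 20, 4, 2, 7, 19, 18, 37, 6, 39, 33, 26.

11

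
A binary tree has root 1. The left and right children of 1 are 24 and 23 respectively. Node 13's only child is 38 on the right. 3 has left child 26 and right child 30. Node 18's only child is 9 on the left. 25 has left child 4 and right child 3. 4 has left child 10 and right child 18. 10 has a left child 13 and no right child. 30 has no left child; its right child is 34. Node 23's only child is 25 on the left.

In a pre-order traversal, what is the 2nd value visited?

24

Pre-order visits the node, then its left subtree, then its right subtree.
Visit 1.
At 1: go left to 24.
  24 is a leaf — visit 24.
At 1: go right to 23.
  Visit 23.
  At 23: go left to 25.
    Visit 25.
    At 25: go left to 4.
      Visit 4.
      At 4: go left to 10.
        Visit 10.
        At 10: go left to 13.
          Visit 13.
          At 13: no left child.
          At 13: go right to 38.
            38 is a leaf — visit 38.
        At 10: no right child.
      At 4: go right to 18.
        Visit 18.
        At 18: go left to 9.
          9 is a leaf — visit 9.
        At 18: no right child.
    At 25: go right to 3.
      Visit 3.
      At 3: go left to 26.
        26 is a leaf — visit 26.
      At 3: go right to 30.
        Visit 30.
        At 30: no left child.
        At 30: go right to 34.
          34 is a leaf — visit 34.
  At 23: no right child.
Full pre-order sequence: 1, 24, 23, 25, 4, 10, 13, 38, 18, 9, 3, 26, 30, 34.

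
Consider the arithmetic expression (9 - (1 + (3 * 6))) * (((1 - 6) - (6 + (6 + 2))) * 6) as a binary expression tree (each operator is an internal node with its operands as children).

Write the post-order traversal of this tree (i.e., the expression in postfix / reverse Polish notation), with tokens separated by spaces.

Post-order on an expression tree gives postfix notation: for each operator, emit left operand, right operand, then the operator.

9 1 3 6 * + - 1 6 - 6 6 2 + + - 6 * *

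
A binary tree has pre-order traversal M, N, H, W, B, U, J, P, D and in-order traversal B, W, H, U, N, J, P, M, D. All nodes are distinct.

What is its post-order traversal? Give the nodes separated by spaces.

The first element of pre-order is the root; it splits in-order into left and right subtrees.
Root M: left subtree has 7 nodes {B, W, H, U, N, J, P}, right has 1 {D}.
  Root N: left subtree has 4 nodes {B, W, H, U}, right has 2 {J, P}.
    Root H: left subtree has 2 nodes {B, W}, right has 1 {U}.
      Root W: left subtree has 1 node {B}, right has 0 { }.
    Root J: left subtree has 0 nodes { }, right has 1 {P}.

B W U H P J N D M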